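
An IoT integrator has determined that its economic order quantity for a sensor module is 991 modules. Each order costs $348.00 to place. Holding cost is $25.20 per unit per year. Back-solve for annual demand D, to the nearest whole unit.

Invert the EOQ relation Q*² = 2DS/H.
From Q* = √(2DS/H): D = Q*²H / (2S) = 991² × 25.2 / (2 × 348) = 35558.105.

D ≈ 35,558 modules per year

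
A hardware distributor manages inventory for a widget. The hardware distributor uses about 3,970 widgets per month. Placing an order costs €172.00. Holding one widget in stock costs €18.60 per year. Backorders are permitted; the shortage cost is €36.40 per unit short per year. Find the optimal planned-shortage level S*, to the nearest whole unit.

Annual demand D = 3,970 × 12 = 47,640.
With planned backorders, Q* = √(2DS/H) · √((H+B)/B).
√(2DS/H) = √(2 × 47,640 × 172 / 18.6) = 938.661.
√((H+B)/B) = √((18.6+36.4)/36.4) = 1.2292.
Q* ≈ 1153.823.
S* = Q* · H/(H+B) = 1153.823 × 18.6/55 ≈ 390.202.

S* ≈ 390 widgets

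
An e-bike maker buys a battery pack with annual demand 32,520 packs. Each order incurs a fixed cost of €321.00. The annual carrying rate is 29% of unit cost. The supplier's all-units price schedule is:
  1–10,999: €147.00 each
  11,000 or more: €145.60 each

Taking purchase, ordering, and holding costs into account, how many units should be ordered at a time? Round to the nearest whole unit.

Holding cost per unit per year at price C is H = 0.29·C.
For each price level, check whether its EOQ is feasible; otherwise the best quantity at that price is the breakpoint.
EOQ at €147.00 = 699.8 (feasible in tier 1): TC = 32,520×€147.00 + (32,520/699.8)×321 + (699.8/2)×0.29×€147.00 = €4,810,273.24.
EOQ at €145.60 = 703.2 < 11000, so use break Q=11000: TC = 32,520×€145.60 + (32,520/11000.0)×321 + (11000.0/2)×0.29×€145.60 = €4,968,092.99.
Lowest total cost is €4,810,273.24 at Q = 699.8.

Q* ≈ 700 packs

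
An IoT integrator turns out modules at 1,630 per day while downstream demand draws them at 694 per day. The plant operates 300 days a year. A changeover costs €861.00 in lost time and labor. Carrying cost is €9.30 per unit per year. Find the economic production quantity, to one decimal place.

Annual demand D = 694 × 300 = 208,200.
Production build-up factor (1 − d/p) = 1 − 694/1,630 = 0.5742.
Q* = √(2DS / (H(1 − d/p))) = √(2 × 208,200 × 861 / (9.3 × 0.5742)).
= √(358,520,400 / 5.3404) ≈ 8193.535.

Q* ≈ 8,193.5 modules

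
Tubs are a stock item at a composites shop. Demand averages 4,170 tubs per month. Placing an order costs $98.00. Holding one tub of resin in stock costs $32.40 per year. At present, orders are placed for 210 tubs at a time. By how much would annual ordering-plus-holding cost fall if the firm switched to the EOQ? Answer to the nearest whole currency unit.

Extra cost ≈ $8,928 per year

Annual demand D = 4,170 × 12 = 50,040.
EOQ = √(2DS/H) = √(2 × 50,040 × 98 / 32.4) ≈ 550.19.
Cost at Q* = (D/Q*)S + (Q*/2)H = √(2DSH) ≈ $17,826.22.
Cost at Q = 210: (50,040/210)×98 + (210/2)×32.4 = $23,352.00 + $3,402.00 = $26,754.00.
Excess = $26,754.00 − $17,826.22 = $8,927.78.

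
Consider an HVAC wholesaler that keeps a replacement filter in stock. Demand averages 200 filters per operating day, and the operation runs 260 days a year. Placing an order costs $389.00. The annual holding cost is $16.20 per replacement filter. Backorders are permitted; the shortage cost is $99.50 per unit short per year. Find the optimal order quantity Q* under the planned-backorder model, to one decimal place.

Annual demand D = 200 × 260 = 52,000.
With planned backorders, Q* = √(2DS/H) · √((H+B)/B).
√(2DS/H) = √(2 × 52,000 × 389 / 16.2) = 1580.280.
√((H+B)/B) = √((16.2+99.5)/99.5) = 1.0783.
Q* ≈ 1704.077.

Q* ≈ 1,704.1 filters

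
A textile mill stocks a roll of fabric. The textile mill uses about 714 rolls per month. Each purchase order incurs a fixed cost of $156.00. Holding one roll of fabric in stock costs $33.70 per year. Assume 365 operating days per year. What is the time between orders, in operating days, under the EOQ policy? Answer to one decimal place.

T ≈ 12.0 days

Annual demand D = 714 × 12 = 8,568.
Q* = √(2DS/H) = √(2 × 8,568 × 156 / 33.7) ≈ 281.65.
Cycle time = Q*/D × 365 = 281.65 / 8,568 × 365 ≈ 11.998 days.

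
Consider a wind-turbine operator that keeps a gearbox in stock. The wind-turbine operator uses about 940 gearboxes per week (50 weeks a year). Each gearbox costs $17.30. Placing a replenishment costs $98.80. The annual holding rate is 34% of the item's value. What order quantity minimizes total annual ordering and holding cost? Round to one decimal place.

Annual demand D = 940 × 50 = 47,000.
Holding cost H = 0.34 × $17.30 = $5.8820 per unit per year.
EOQ = √(2DS / H) = √(2 × 47,000 × 98.8 / 5.882).
= √(9,287,200 / 5.882) = √1,578,918.7351 ≈ 1256.550.

Q* ≈ 1,256.6 gearboxes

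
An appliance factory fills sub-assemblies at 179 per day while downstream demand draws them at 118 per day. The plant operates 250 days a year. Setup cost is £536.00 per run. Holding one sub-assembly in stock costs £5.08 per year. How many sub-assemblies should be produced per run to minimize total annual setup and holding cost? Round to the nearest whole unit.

Annual demand D = 118 × 250 = 29,500.
Production build-up factor (1 − d/p) = 1 − 118/179 = 0.3408.
Q* = √(2DS / (H(1 − d/p))) = √(2 × 29,500 × 536 / (5.08 × 0.3408)).
= √(31,624,000 / 1.7312) ≈ 4274.036.

Q* ≈ 4,274 sub-assemblies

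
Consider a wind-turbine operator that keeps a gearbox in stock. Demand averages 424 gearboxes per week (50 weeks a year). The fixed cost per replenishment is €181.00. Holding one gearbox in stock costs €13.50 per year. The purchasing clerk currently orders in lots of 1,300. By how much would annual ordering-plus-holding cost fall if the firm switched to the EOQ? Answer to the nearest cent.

Extra cost ≈ €1,548.07 per year

Annual demand D = 424 × 50 = 21,200.
EOQ = √(2DS/H) = √(2 × 21,200 × 181 / 13.5) ≈ 753.97.
Cost at Q* = (D/Q*)S + (Q*/2)H = √(2DSH) ≈ €10,178.62.
Cost at Q = 1,300: (21,200/1,300)×181 + (1,300/2)×13.5 = €2,951.69 + €8,775.00 = €11,726.69.
Excess = €11,726.69 − €10,178.62 = €1,548.07.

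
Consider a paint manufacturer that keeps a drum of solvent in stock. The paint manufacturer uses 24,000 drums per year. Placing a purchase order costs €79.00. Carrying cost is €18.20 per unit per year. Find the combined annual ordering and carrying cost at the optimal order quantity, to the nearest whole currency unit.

TC* ≈ €8,307

Q* = √(2DS/H) = √(2 × 24,000 × 79 / 18.2) ≈ 456.46.
At the optimum the two cost components are equal, so total cost = 2·(Q*/2)H = Q*·H.
Minimum total = √(2DSH) = √(2 × 24,000 × 79 × 18.2) ≈ 8307.491.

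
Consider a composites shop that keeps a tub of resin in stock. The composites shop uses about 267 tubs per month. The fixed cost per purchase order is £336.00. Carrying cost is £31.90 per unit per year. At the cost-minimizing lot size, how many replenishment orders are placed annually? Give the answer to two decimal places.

Annual demand D = 267 × 12 = 3,204.
EOQ = √(2DS/H) = √(2 × 3,204 × 336 / 31.9) ≈ 259.80.
Orders per year = D / Q* = 3,204 / 259.80 ≈ 12.333.

N ≈ 12.33 orders per year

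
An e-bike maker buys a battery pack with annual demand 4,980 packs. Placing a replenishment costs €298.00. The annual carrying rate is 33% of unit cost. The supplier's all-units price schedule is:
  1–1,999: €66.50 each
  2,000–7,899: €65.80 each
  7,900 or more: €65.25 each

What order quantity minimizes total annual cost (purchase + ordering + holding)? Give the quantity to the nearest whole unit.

Q* ≈ 368 packs

Holding cost per unit per year at price C is H = 0.33·C.
For each price level, check whether its EOQ is feasible; otherwise the best quantity at that price is the breakpoint.
EOQ at €66.50 = 367.8 (feasible in tier 1): TC = 4,980×€66.50 + (4,980/367.8)×298 + (367.8/2)×0.33×€66.50 = €339,240.60.
EOQ at €65.80 = 369.7 < 2000, so use break Q=2000: TC = 4,980×€65.80 + (4,980/2000.0)×298 + (2000.0/2)×0.33×€65.80 = €350,140.02.
EOQ at €65.25 = 371.3 < 7900, so use break Q=7900: TC = 4,980×€65.25 + (4,980/7900.0)×298 + (7900.0/2)×0.33×€65.25 = €410,186.23.
Lowest total cost is €339,240.60 at Q = 367.8.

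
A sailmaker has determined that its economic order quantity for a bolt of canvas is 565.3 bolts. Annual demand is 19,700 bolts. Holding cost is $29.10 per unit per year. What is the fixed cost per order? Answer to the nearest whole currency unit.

The basic EOQ model gives Q* = √(2DS/H); rearrange for the unknown.
From Q* = √(2DS/H): S = Q*²H / (2D) = 565.3² × 29.1 / (2 × 19,700) = 236.0232.

S ≈ $236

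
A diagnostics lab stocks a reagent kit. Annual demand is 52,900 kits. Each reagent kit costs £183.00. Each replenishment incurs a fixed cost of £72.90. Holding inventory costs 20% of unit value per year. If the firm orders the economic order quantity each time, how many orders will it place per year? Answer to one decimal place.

Holding cost H = 0.20 × £183.00 = £36.6000 per unit per year.
Q* = √(2DS/H) = √(2 × 52,900 × 72.9 / 36.6) ≈ 459.06.
Orders per year = D / Q* = 52,900 / 459.06 ≈ 115.236.

N ≈ 115.2 orders per year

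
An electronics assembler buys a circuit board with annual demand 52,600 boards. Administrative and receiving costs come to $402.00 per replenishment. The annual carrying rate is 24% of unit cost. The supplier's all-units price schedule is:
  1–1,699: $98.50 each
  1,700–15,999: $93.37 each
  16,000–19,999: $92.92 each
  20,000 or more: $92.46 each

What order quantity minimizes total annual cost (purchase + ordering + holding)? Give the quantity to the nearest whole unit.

Q* ≈ 1,700 boards

Holding cost per unit per year at price C is H = 0.24·C.
For each price level, check whether its EOQ is feasible; otherwise the best quantity at that price is the breakpoint.
EOQ at $98.50 = 1337.5 (feasible in tier 1): TC = 52,600×$98.50 + (52,600/1337.5)×402 + (1337.5/2)×0.24×$98.50 = $5,212,718.75.
EOQ at $93.37 = 1373.8 < 1700, so use break Q=1700: TC = 52,600×$93.37 + (52,600/1700.0)×402 + (1700.0/2)×0.24×$93.37 = $4,942,747.83.
EOQ at $92.92 = 1377.1 < 16000, so use break Q=16000: TC = 52,600×$92.92 + (52,600/16000.0)×402 + (16000.0/2)×0.24×$92.92 = $5,067,319.98.
EOQ at $92.46 = 1380.5 < 20000, so use break Q=20000: TC = 52,600×$92.46 + (52,600/20000.0)×402 + (20000.0/2)×0.24×$92.46 = $5,086,357.26.
Lowest total cost is $4,942,747.83 at Q = 1700.0.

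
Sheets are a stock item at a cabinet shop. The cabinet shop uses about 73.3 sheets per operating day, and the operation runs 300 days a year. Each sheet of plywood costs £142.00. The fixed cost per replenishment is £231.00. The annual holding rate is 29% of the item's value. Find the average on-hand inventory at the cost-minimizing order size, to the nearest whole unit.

Annual demand D = 73.3 × 300 = 21,990.
Holding cost H = 0.29 × £142.00 = £41.1800 per unit per year.
EOQ = √(2DS/H) = √(2 × 21,990 × 231 / 41.18) ≈ 496.70.
Average inventory = Q*/2 ≈ 496.70 / 2 = 248.348.

Average inventory ≈ 248 sheets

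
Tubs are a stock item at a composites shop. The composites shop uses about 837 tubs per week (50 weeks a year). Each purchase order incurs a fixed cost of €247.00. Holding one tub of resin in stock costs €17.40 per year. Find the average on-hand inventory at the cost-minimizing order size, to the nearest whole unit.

Annual demand D = 837 × 50 = 41,850.
Q* = √(2DS/H) = √(2 × 41,850 × 247 / 17.4) ≈ 1090.03.
Average inventory = Q*/2 ≈ 1090.03 / 2 = 545.013.

Average inventory ≈ 545 tubs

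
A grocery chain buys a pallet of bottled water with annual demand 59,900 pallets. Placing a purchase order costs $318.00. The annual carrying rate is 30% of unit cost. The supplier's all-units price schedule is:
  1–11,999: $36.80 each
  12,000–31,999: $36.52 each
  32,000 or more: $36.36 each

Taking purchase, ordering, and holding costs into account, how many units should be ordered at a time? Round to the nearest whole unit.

Holding cost per unit per year at price C is H = 0.30·C.
Evaluate total cost at each tier's feasible EOQ or, if the EOQ is below the tier, at the tier's minimum quantity.
EOQ at $36.80 = 1857.6 (feasible in tier 1): TC = 59,900×$36.80 + (59,900/1857.6)×318 + (1857.6/2)×0.30×$36.80 = $2,224,828.15.
EOQ at $36.52 = 1864.7 < 12000, so use break Q=12000: TC = 59,900×$36.52 + (59,900/12000.0)×318 + (12000.0/2)×0.30×$36.52 = $2,254,871.35.
EOQ at $36.36 = 1868.8 < 32000, so use break Q=32000: TC = 59,900×$36.36 + (59,900/32000.0)×318 + (32000.0/2)×0.30×$36.36 = $2,353,087.26.
Lowest total cost is $2,224,828.15 at Q = 1857.6.

Q* ≈ 1,858 pallets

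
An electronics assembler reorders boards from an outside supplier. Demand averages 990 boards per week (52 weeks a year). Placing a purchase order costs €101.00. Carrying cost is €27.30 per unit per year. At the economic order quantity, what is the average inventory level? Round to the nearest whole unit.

Annual demand D = 990 × 52 = 51,480.
Q* = √(2DS/H) = √(2 × 51,480 × 101 / 27.3) ≈ 617.18.
Average inventory = Q*/2 ≈ 617.18 / 2 = 308.591.

Average inventory ≈ 309 boards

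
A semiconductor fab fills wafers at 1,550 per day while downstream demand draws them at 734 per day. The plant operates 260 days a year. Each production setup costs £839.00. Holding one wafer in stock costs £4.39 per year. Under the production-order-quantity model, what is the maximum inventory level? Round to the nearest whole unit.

Annual demand D = 734 × 260 = 190,840.
Production build-up factor (1 − d/p) = 1 − 734/1,550 = 0.5265.
Q* = √(2DS / (H(1 − d/p))) = √(2 × 190,840 × 839 / (4.39 × 0.5265)).
= √(320,229,520 / 2.3111) ≈ 11771.158.
Maximum inventory = Q*(1 − d/p) = 11771.158 × 0.5265 ≈ 6196.945.

I_max ≈ 6,197 wafers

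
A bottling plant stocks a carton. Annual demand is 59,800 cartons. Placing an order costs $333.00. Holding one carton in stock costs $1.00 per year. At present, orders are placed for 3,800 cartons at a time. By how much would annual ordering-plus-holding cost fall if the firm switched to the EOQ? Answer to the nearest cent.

EOQ = √(2DS/H) = √(2 × 59,800 × 333 / 1) ≈ 6310.85.
Cost at Q* = (D/Q*)S + (Q*/2)H = √(2DSH) ≈ $6,310.85.
Cost at Q = 3,800: (59,800/3,800)×333 + (3,800/2)×1 = $5,240.37 + $1,900.00 = $7,140.37.
Excess = $7,140.37 − $6,310.85 = $829.52.

Extra cost ≈ $829.52 per year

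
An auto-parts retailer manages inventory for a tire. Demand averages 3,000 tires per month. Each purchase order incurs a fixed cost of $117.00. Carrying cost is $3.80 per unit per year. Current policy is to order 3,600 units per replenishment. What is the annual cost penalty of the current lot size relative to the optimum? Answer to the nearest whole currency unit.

Annual demand D = 3,000 × 12 = 36,000.
EOQ = √(2DS/H) = √(2 × 36,000 × 117 / 3.8) ≈ 1488.91.
Cost at Q* = (D/Q*)S + (Q*/2)H = √(2DSH) ≈ $5,657.84.
Cost at Q = 3,600: (36,000/3,600)×117 + (3,600/2)×3.8 = $1,170.00 + $6,840.00 = $8,010.00.
Excess = $8,010.00 − $5,657.84 = $2,352.16.

Extra cost ≈ $2,352 per year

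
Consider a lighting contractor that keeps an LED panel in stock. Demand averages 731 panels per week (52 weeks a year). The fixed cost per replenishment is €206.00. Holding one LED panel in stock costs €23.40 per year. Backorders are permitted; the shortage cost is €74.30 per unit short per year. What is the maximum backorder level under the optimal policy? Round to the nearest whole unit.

S* ≈ 225 panels

Annual demand D = 731 × 52 = 38,012.
With planned backorders, Q* = √(2DS/H) · √((H+B)/B).
√(2DS/H) = √(2 × 38,012 × 206 / 23.4) = 818.090.
√((H+B)/B) = √((23.4+74.3)/74.3) = 1.1467.
Q* ≈ 938.110.
S* = Q* · H/(H+B) = 938.110 × 23.4/97.7 ≈ 224.686.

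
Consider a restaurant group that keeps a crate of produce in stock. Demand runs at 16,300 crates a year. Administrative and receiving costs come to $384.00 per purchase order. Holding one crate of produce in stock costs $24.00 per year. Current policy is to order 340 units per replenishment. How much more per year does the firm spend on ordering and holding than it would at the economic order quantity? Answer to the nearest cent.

Extra cost ≈ $5,156.16 per year

EOQ = √(2DS/H) = √(2 × 16,300 × 384 / 24) ≈ 722.22.
Cost at Q* = (D/Q*)S + (Q*/2)H = √(2DSH) ≈ $17,333.25.
Cost at Q = 340: (16,300/340)×384 + (340/2)×24 = $18,409.41 + $4,080.00 = $22,489.41.
Excess = $22,489.41 − $17,333.25 = $5,156.16.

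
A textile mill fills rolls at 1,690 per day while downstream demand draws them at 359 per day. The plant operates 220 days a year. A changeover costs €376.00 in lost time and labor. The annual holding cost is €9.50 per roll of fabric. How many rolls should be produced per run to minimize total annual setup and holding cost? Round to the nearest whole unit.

Annual demand D = 359 × 220 = 78,980.
Production build-up factor (1 − d/p) = 1 − 359/1,690 = 0.7876.
Q* = √(2DS / (H(1 − d/p))) = √(2 × 78,980 × 376 / (9.5 × 0.7876)).
= √(59,392,960 / 7.482) ≈ 2817.475.

Q* ≈ 2,817 rolls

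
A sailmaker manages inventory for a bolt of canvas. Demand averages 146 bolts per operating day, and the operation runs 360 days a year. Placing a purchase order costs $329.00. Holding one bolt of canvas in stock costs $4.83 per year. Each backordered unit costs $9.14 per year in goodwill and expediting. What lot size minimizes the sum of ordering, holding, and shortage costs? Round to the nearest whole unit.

Annual demand D = 146 × 360 = 52,560.
With planned backorders, Q* = √(2DS/H) · √((H+B)/B).
√(2DS/H) = √(2 × 52,560 × 329 / 4.83) = 2675.883.
√((H+B)/B) = √((4.83+9.14)/9.14) = 1.2363.
Q* ≈ 3308.203.

Q* ≈ 3,308 bolts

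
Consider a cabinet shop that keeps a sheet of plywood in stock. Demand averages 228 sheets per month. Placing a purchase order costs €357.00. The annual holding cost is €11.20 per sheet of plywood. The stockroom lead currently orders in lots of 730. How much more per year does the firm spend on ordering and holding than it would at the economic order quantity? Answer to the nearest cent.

Extra cost ≈ €748.49 per year

Annual demand D = 228 × 12 = 2,736.
EOQ = √(2DS/H) = √(2 × 2,736 × 357 / 11.2) ≈ 417.64.
Cost at Q* = (D/Q*)S + (Q*/2)H = √(2DSH) ≈ €4,677.53.
Cost at Q = 730: (2,736/730)×357 + (730/2)×11.2 = €1,338.02 + €4,088.00 = €5,426.02.
Excess = €5,426.02 − €4,677.53 = €748.49.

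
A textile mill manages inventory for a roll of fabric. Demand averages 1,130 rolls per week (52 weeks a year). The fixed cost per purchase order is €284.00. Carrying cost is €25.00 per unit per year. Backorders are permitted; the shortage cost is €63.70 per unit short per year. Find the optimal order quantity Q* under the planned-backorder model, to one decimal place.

Q* ≈ 1,363.4 rolls

Annual demand D = 1,130 × 52 = 58,760.
With planned backorders, Q* = √(2DS/H) · √((H+B)/B).
√(2DS/H) = √(2 × 58,760 × 284 / 25) = 1155.434.
√((H+B)/B) = √((25+63.7)/63.7) = 1.1800.
Q* ≈ 1363.444.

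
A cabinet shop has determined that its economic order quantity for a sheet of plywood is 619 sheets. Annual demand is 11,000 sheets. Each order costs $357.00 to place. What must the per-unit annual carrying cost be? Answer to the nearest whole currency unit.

H ≈ $20

Squaring Q* = √(2DS/H) gives Q*² = 2DS/H.
From Q* = √(2DS/H): H = 2DS / Q*² = 2 × 11,000 × 357 / 619² = 20.4979.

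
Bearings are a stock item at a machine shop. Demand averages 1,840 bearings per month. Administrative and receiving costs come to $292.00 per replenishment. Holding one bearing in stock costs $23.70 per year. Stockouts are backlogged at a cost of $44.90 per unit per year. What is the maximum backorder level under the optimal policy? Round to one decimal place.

S* ≈ 315.0 bearings

Annual demand D = 1,840 × 12 = 22,080.
With planned backorders, Q* = √(2DS/H) · √((H+B)/B).
√(2DS/H) = √(2 × 22,080 × 292 / 23.7) = 737.618.
√((H+B)/B) = √((23.7+44.9)/44.9) = 1.2361.
Q* ≈ 911.739.
S* = Q* · H/(H+B) = 911.739 × 23.7/68.6 ≈ 314.989.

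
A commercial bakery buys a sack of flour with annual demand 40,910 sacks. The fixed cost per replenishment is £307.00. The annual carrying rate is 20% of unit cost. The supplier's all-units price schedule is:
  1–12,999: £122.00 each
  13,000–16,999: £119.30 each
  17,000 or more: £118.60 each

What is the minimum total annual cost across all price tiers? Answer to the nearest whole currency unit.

Holding cost per unit per year at price C is H = 0.20·C.
For each price level, check whether its EOQ is feasible; otherwise the best quantity at that price is the breakpoint.
EOQ at £122.00 = 1014.6 (feasible in tier 1): TC = 40,910×£122.00 + (40,910/1014.6)×307 + (1014.6/2)×0.20×£122.00 = £5,015,776.76.
EOQ at £119.30 = 1026.0 < 13000, so use break Q=13000: TC = 40,910×£119.30 + (40,910/13000.0)×307 + (13000.0/2)×0.20×£119.30 = £5,036,619.11.
EOQ at £118.60 = 1029.1 < 17000, so use break Q=17000: TC = 40,910×£118.60 + (40,910/17000.0)×307 + (17000.0/2)×0.20×£118.60 = £5,054,284.79.
Lowest total cost among the candidates is at Q = 1014.6.

TC* ≈ £5,015,777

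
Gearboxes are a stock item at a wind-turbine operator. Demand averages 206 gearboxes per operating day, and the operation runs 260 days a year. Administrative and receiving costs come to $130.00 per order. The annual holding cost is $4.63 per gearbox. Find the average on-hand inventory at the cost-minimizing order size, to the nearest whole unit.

Average inventory ≈ 867 gearboxes

Annual demand D = 206 × 260 = 53,560.
The optimal lot size = √(2DS/H) = √(2 × 53,560 × 130 / 4.63) ≈ 1734.27.
Average inventory = Q*/2 ≈ 1734.27 / 2 = 867.135.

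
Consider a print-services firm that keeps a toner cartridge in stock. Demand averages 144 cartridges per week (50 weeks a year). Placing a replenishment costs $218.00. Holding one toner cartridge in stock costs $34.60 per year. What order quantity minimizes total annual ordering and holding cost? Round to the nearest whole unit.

Annual demand D = 144 × 50 = 7,200.
EOQ = √(2DS / H) = √(2 × 7,200 × 218 / 34.6).
= √(3,139,200 / 34.6) = √90,728.3237 ≈ 301.211.

Q* ≈ 301 cartridges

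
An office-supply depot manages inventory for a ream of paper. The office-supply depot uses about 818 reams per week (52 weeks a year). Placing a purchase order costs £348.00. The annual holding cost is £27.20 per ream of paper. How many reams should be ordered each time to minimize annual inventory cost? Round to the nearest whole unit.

Annual demand D = 818 × 52 = 42,536.
EOQ = √(2DS / H) = √(2 × 42,536 × 348 / 27.2).
= √(29,605,056 / 27.2) = √1,088,421.1765 ≈ 1043.274.

Q* ≈ 1,043 reams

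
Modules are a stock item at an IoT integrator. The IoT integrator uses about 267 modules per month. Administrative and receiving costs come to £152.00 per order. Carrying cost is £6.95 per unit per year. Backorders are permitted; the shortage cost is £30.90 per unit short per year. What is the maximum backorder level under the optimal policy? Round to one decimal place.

S* ≈ 76.1 modules

Annual demand D = 267 × 12 = 3,204.
With planned backorders, Q* = √(2DS/H) · √((H+B)/B).
√(2DS/H) = √(2 × 3,204 × 152 / 6.95) = 374.361.
√((H+B)/B) = √((6.95+30.9)/30.9) = 1.1068.
Q* ≈ 414.328.
S* = Q* · H/(H+B) = 414.328 × 6.95/37.85 ≈ 76.079.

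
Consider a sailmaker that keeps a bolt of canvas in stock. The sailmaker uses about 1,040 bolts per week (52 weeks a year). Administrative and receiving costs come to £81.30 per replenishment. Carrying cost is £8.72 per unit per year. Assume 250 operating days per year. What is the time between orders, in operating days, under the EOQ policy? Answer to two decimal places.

T ≈ 4.64 days

Annual demand D = 1,040 × 52 = 54,080.
EOQ = √(2DS/H) = √(2 × 54,080 × 81.3 / 8.72) ≈ 1004.20.
Cycle time = Q*/D × 250 = 1004.20 / 54,080 × 250 ≈ 4.642 days.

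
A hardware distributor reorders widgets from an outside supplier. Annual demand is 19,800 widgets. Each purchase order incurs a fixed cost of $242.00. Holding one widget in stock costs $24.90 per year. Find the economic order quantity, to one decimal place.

EOQ = √(2DS / H) = √(2 × 19,800 × 242 / 24.9).
= √(9,583,200 / 24.9) = √384,867.4699 ≈ 620.377.

Q* ≈ 620.4 widgets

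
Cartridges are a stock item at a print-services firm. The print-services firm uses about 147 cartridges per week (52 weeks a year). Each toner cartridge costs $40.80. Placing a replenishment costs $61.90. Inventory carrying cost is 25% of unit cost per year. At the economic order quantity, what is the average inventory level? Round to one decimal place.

Annual demand D = 147 × 52 = 7,644.
Holding cost H = 0.25 × $40.80 = $10.2000 per unit per year.
The optimal lot size = √(2DS/H) = √(2 × 7,644 × 61.9 / 10.2) ≈ 304.59.
Average inventory = Q*/2 ≈ 304.59 / 2 = 152.297.

Average inventory ≈ 152.3 cartridges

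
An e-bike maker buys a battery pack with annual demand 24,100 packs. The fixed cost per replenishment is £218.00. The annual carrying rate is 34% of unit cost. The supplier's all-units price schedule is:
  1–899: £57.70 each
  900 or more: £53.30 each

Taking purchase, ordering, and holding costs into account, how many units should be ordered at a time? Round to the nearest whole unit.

Q* ≈ 900 packs

Holding cost per unit per year at price C is H = 0.34·C.
For each price level, check whether its EOQ is feasible; otherwise the best quantity at that price is the breakpoint.
EOQ at £57.70 = 731.9 (feasible in tier 1): TC = 24,100×£57.70 + (24,100/731.9)×218 + (731.9/2)×0.34×£57.70 = £1,404,927.51.
EOQ at £53.30 = 761.5 < 900, so use break Q=900: TC = 24,100×£53.30 + (24,100/900.0)×218 + (900.0/2)×0.34×£53.30 = £1,298,522.46.
Lowest total cost is £1,298,522.46 at Q = 900.0.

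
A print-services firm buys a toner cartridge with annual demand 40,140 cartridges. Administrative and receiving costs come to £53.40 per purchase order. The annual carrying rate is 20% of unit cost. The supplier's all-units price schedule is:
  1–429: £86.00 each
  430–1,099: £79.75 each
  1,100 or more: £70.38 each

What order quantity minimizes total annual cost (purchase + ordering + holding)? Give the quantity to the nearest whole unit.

Holding cost per unit per year at price C is H = 0.20·C.
Candidates are each tier's EOQ (if it falls in that tier) and each price-break quantity.
Tier 1 (£86.00): EOQ = 499.2 exceeds tier's upper bound 429, so this tier is dominated.
EOQ at £79.75 = 518.4 (feasible in tier 2): TC = 40,140×£79.75 + (40,140/518.4)×53.4 + (518.4/2)×0.20×£79.75 = £3,209,434.03.
EOQ at £70.38 = 551.9 < 1100, so use break Q=1100: TC = 40,140×£70.38 + (40,140/1100.0)×53.4 + (1100.0/2)×0.20×£70.38 = £2,834,743.61.
Lowest total cost is £2,834,743.61 at Q = 1100.0.

Q* ≈ 1,100 cartridges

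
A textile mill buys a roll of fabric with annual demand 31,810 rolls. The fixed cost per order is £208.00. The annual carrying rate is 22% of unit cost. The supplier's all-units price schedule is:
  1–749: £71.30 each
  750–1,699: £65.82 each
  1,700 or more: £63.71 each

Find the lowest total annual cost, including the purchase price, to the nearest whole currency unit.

Holding cost per unit per year at price C is H = 0.22·C.
For each price level, check whether its EOQ is feasible; otherwise the best quantity at that price is the breakpoint.
Tier 1 (£71.30): EOQ = 918.5 exceeds tier's upper bound 749, so this tier is dominated.
EOQ at £65.82 = 956.0 (feasible in tier 2): TC = 31,810×£65.82 + (31,810/956.0)×208 + (956.0/2)×0.22×£65.82 = £2,107,576.84.
EOQ at £63.71 = 971.7 < 1700, so use break Q=1700: TC = 31,810×£63.71 + (31,810/1700.0)×208 + (1700.0/2)×0.22×£63.71 = £2,042,420.92.
Lowest total cost among the candidates is at Q = 1700.0.

TC* ≈ £2,042,421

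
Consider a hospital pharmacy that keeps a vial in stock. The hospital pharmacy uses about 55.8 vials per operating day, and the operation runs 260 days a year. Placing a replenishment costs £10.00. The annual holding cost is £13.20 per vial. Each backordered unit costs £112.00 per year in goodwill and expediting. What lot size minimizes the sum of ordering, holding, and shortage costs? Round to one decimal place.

Q* ≈ 156.8 vials

Annual demand D = 55.8 × 260 = 14,508.
With planned backorders, Q* = √(2DS/H) · √((H+B)/B).
√(2DS/H) = √(2 × 14,508 × 10 / 13.2) = 148.263.
√((H+B)/B) = √((13.2+112)/112) = 1.0573.
Q* ≈ 156.756.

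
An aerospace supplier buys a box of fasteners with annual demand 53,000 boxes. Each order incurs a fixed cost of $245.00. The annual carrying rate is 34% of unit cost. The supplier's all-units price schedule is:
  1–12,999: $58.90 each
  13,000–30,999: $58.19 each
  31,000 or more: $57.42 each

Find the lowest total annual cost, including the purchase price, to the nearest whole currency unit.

TC* ≈ $3,144,505

Holding cost per unit per year at price C is H = 0.34·C.
For each price level, check whether its EOQ is feasible; otherwise the best quantity at that price is the breakpoint.
EOQ at $58.90 = 1138.8 (feasible in tier 1): TC = 53,000×$58.90 + (53,000/1138.8)×245 + (1138.8/2)×0.34×$58.90 = $3,144,505.16.
EOQ at $58.19 = 1145.7 < 13000, so use break Q=13000: TC = 53,000×$58.19 + (53,000/13000.0)×245 + (13000.0/2)×0.34×$58.19 = $3,213,668.75.
EOQ at $57.42 = 1153.4 < 31000, so use break Q=31000: TC = 53,000×$57.42 + (53,000/31000.0)×245 + (31000.0/2)×0.34×$57.42 = $3,346,282.27.
Lowest total cost among the candidates is at Q = 1138.8.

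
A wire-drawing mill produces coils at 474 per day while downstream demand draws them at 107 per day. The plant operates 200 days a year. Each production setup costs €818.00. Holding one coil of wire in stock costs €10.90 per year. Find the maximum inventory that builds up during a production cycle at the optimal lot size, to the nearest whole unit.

Annual demand D = 107 × 200 = 21,400.
Production build-up factor (1 − d/p) = 1 − 107/474 = 0.7743.
Q* = √(2DS / (H(1 − d/p))) = √(2 × 21,400 × 818 / (10.9 × 0.7743)).
= √(35,010,400 / 8.4395) ≈ 2036.767.
Maximum inventory = Q*(1 − d/p) = 2036.767 × 0.7743 ≈ 1576.991.

I_max ≈ 1,577 coils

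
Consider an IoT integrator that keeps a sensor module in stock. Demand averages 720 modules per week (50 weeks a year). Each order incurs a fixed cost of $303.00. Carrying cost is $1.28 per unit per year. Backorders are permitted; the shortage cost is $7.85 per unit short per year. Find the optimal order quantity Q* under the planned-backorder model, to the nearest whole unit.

Q* ≈ 4,452 modules

Annual demand D = 720 × 50 = 36,000.
With planned backorders, Q* = √(2DS/H) · √((H+B)/B).
√(2DS/H) = √(2 × 36,000 × 303 / 1.28) = 4128.408.
√((H+B)/B) = √((1.28+7.85)/7.85) = 1.0785.
Q* ≈ 4452.287.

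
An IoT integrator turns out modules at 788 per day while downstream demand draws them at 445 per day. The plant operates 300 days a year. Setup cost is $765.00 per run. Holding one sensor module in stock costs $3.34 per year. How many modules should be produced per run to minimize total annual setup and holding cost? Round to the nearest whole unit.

Annual demand D = 445 × 300 = 133,500.
Production build-up factor (1 − d/p) = 1 − 445/788 = 0.4353.
Q* = √(2DS / (H(1 − d/p))) = √(2 × 133,500 × 765 / (3.34 × 0.4353)).
= √(204,255,000 / 1.4538) ≈ 11853.024.

Q* ≈ 11,853 modules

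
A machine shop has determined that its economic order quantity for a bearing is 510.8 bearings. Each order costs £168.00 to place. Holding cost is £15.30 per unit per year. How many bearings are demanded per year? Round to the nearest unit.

The basic EOQ model gives Q* = √(2DS/H); rearrange for the unknown.
From Q* = √(2DS/H): D = Q*²H / (2S) = 510.8² × 15.3 / (2 × 168) = 11881.026.

D ≈ 11,881 bearings per year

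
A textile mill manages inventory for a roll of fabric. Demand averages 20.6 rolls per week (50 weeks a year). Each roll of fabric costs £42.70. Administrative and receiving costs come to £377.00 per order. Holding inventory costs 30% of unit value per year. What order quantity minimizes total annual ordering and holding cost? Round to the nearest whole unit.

Q* ≈ 246 rolls

Annual demand D = 20.6 × 50 = 1,030.
Holding cost H = 0.30 × £42.70 = £12.8100 per unit per year.
EOQ = √(2DS / H) = √(2 × 1,030 × 377 / 12.81).
= √(776,620 / 12.81) = √60,626.0734 ≈ 246.224.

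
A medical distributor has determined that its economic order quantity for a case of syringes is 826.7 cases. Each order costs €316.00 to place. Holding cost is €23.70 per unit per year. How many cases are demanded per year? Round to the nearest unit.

Squaring Q* = √(2DS/H) gives Q*² = 2DS/H.
From Q* = √(2DS/H): D = Q*²H / (2S) = 826.7² × 23.7 / (2 × 316) = 25628.733.

D ≈ 25,629 cases per year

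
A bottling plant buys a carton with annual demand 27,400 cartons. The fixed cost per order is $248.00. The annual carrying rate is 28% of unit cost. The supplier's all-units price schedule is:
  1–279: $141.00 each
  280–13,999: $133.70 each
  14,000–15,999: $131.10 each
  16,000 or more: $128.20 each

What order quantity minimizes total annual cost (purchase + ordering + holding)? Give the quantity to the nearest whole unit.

Q* ≈ 603 cartons

Holding cost per unit per year at price C is H = 0.28·C.
For each price level, check whether its EOQ is feasible; otherwise the best quantity at that price is the breakpoint.
Tier 1 ($141.00): EOQ = 586.7 exceeds tier's upper bound 279, so this tier is dominated.
EOQ at $133.70 = 602.5 (feasible in tier 2): TC = 27,400×$133.70 + (27,400/602.5)×248 + (602.5/2)×0.28×$133.70 = $3,685,935.94.
EOQ at $131.10 = 608.5 < 14000, so use break Q=14000: TC = 27,400×$131.10 + (27,400/14000.0)×248 + (14000.0/2)×0.28×$131.10 = $3,849,581.37.
EOQ at $128.20 = 615.3 < 16000, so use break Q=16000: TC = 27,400×$128.20 + (27,400/16000.0)×248 + (16000.0/2)×0.28×$128.20 = $3,800,272.70.
Lowest total cost is $3,685,935.94 at Q = 602.5.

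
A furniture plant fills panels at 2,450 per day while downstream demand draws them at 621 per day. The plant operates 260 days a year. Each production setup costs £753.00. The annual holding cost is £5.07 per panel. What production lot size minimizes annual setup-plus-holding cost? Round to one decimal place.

Annual demand D = 621 × 260 = 161,460.
Production build-up factor (1 − d/p) = 1 − 621/2,450 = 0.7465.
Q* = √(2DS / (H(1 − d/p))) = √(2 × 161,460 × 753 / (5.07 × 0.7465)).
= √(243,158,760 / 3.7849) ≈ 8015.252.

Q* ≈ 8,015.3 panels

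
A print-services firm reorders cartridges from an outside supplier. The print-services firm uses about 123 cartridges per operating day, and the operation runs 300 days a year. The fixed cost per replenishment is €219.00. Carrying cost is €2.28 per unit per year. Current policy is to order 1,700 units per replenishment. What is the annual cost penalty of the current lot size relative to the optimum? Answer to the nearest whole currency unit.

Extra cost ≈ €621 per year

Annual demand D = 123 × 300 = 36,900.
EOQ = √(2DS/H) = √(2 × 36,900 × 219 / 2.28) ≈ 2662.46.
Cost at Q* = (D/Q*)S + (Q*/2)H = √(2DSH) ≈ €6,070.40.
Cost at Q = 1,700: (36,900/1,700)×219 + (1,700/2)×2.28 = €4,753.59 + €1,938.00 = €6,691.59.
Excess = €6,691.59 − €6,070.40 = €621.18.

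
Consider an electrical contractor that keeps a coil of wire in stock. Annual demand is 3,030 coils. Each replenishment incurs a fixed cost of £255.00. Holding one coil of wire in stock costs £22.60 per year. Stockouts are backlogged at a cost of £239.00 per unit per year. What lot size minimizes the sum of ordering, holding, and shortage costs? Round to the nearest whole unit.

Q* ≈ 274 coils

With planned backorders, Q* = √(2DS/H) · √((H+B)/B).
√(2DS/H) = √(2 × 3,030 × 255 / 22.6) = 261.488.
√((H+B)/B) = √((22.6+239)/239) = 1.0462.
Q* ≈ 273.572.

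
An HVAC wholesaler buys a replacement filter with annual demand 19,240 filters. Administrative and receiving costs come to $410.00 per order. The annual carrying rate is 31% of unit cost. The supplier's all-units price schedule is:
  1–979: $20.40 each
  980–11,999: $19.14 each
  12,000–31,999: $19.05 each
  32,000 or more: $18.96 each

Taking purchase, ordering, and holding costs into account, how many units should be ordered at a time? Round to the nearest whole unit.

Holding cost per unit per year at price C is H = 0.31·C.
For each price level, check whether its EOQ is feasible; otherwise the best quantity at that price is the breakpoint.
Tier 1 ($20.40): EOQ = 1579.5 exceeds tier's upper bound 979, so this tier is dominated.
EOQ at $19.14 = 1630.6 (feasible in tier 2): TC = 19,240×$19.14 + (19,240/1630.6)×410 + (1630.6/2)×0.31×$19.14 = $377,928.83.
EOQ at $19.05 = 1634.5 < 12000, so use break Q=12000: TC = 19,240×$19.05 + (19,240/12000.0)×410 + (12000.0/2)×0.31×$19.05 = $402,612.37.
EOQ at $18.96 = 1638.4 < 32000, so use break Q=32000: TC = 19,240×$18.96 + (19,240/32000.0)×410 + (32000.0/2)×0.31×$18.96 = $459,078.51.
Lowest total cost is $377,928.83 at Q = 1630.6.

Q* ≈ 1,631 filters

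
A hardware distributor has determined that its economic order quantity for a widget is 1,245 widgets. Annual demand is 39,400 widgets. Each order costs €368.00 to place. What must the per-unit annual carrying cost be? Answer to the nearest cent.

Squaring Q* = √(2DS/H) gives Q*² = 2DS/H.
From Q* = √(2DS/H): H = 2DS / Q*² = 2 × 39,400 × 368 / 1,245² = 18.7083.

H ≈ €18.71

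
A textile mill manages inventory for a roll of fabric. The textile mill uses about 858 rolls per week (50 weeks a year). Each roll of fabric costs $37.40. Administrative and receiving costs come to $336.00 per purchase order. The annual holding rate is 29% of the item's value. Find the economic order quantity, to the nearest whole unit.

Q* ≈ 1,630 rolls

Annual demand D = 858 × 50 = 42,900.
Holding cost H = 0.29 × $37.40 = $10.8460 per unit per year.
EOQ = √(2DS / H) = √(2 × 42,900 × 336 / 10.846).
= √(28,828,800 / 10.846) = √2,658,012.1704 ≈ 1630.341.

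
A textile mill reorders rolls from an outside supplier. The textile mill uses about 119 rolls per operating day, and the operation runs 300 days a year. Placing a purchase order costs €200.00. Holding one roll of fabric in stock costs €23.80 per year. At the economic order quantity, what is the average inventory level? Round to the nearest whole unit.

Annual demand D = 119 × 300 = 35,700.
The optimal lot size = √(2DS/H) = √(2 × 35,700 × 200 / 23.8) ≈ 774.60.
Average inventory = Q*/2 ≈ 774.60 / 2 = 387.298.

Average inventory ≈ 387 rolls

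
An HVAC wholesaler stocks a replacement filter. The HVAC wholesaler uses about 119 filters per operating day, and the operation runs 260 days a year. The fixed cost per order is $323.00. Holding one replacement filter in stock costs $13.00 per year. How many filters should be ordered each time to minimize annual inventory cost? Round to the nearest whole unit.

Q* ≈ 1,240 filters

Annual demand D = 119 × 260 = 30,940.
EOQ = √(2DS / H) = √(2 × 30,940 × 323 / 13).
= √(19,987,240 / 13) = √1,537,480 ≈ 1239.952.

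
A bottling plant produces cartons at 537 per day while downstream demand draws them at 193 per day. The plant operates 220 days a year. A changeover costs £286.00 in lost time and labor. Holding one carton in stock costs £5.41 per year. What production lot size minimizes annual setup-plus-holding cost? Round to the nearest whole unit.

Q* ≈ 2,647 cartons

Annual demand D = 193 × 220 = 42,460.
Production build-up factor (1 − d/p) = 1 − 193/537 = 0.6406.
Q* = √(2DS / (H(1 − d/p))) = √(2 × 42,460 × 286 / (5.41 × 0.6406)).
= √(24,287,120 / 3.4656) ≈ 2647.264.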